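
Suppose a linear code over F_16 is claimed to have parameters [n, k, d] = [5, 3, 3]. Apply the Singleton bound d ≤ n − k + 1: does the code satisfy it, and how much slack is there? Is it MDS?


Singleton RHS = n − k + 1 = 3, slack = 0, bound satisfied, MDS.

Singleton bound: d ≤ n − k + 1.
Here n = 5, k = 3, so n − k + 1 = 3.
Given d = 3, check d ≤ 3: YES.
Slack = (n − k + 1) − d = 0.
The code is MDS (slack = 0).
Description: the claimed parameters are [5, 3, 3]_16; such a code would be MDS (meets Singleton bound).


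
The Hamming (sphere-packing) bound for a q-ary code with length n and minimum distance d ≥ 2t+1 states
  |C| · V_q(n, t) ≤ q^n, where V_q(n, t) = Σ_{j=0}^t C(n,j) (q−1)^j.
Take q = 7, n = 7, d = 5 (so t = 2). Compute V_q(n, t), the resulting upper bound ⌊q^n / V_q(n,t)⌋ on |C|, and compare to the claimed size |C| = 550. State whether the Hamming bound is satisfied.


V_q(n, t) = 799, q^n = 823543, Hamming bound = 1030, |C| = 550 ≤ bound (satisfied).

Step 1: Compute V_q(n, t) = Σ_{j=0}^2 C(n, j) (q−1)^j.
  j = 0: C(7,0)·(6)^0 = 1·1 = 1.
  j = 1: C(7,1)·(6)^1 = 7·6 = 42.
  j = 2: C(7,2)·(6)^2 = 21·36 = 756.
  V_q(n, t) = 1 + 42 + 756 = 799.
Step 2: q^n = 7^7 = 823543.
Step 3: Hamming bound ⌊q^n / V_q(n,t)⌋ = ⌊823543/799⌋ = 1030.
Step 4: Compare |C| = 550 to 1030: satisfied.
The claimed |C| lies below the Hamming bound.


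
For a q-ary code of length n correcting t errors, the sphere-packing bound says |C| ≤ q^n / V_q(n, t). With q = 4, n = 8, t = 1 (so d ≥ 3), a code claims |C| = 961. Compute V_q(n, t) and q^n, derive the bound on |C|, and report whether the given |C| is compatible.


V_q(n, t) = 25, q^n = 65536, Hamming bound = 2621, |C| = 961 ≤ bound (satisfied).

Step 1: Compute V_q(n, t) = Σ_{j=0}^1 C(n, j) (q−1)^j.
  j = 0: C(8,0)·(3)^0 = 1·1 = 1.
  j = 1: C(8,1)·(3)^1 = 8·3 = 24.
  V_q(n, t) = 1 + 24 = 25.
Step 2: q^n = 4^8 = 65536.
Step 3: Hamming bound ⌊q^n / V_q(n,t)⌋ = ⌊65536/25⌋ = 2621.
Step 4: Compare |C| = 961 to 2621: satisfied.
The claimed |C| lies below the Hamming bound.


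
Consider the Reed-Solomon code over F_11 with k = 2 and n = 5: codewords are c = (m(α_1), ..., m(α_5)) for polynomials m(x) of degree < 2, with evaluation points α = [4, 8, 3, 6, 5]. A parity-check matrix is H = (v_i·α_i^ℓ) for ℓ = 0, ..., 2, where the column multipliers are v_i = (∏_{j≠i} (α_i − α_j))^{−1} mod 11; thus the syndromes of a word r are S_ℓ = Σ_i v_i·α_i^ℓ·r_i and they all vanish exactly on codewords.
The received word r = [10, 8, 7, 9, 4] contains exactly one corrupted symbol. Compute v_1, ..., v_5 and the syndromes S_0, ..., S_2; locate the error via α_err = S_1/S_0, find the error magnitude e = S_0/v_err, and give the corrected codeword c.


S = (3, 9, 5), error at position 3, error magnitude e = 2, c = [10, 8, 5, 9, 4].

Step 1: column multipliers v_i = (∏_{j≠i}(α_i − α_j))^{−1} mod 11.
  i = 1 (α = 4): (4−8)(4−3)(4−6)(4−5) = (−4)·1·(−2)·(−1) = −8 ≡ 3, so v_1 = 3^{−1} = 4 (mod 11).
  i = 2 (α = 8): (8−4)(8−3)(8−6)(8−5) = 4·5·2·3 = 120 ≡ 10, so v_2 = 10^{−1} = 10 (mod 11).
  i = 3 (α = 3): (3−4)(3−8)(3−6)(3−5) = (−1)·(−5)·(−3)·(−2) = 30 ≡ 8, so v_3 = 8^{−1} = 7 (mod 11).
  i = 4 (α = 6): (6−4)(6−8)(6−3)(6−5) = 2·(−2)·3·1 = −12 ≡ 10, so v_4 = 10^{−1} = 10 (mod 11).
  i = 5 (α = 5): (5−4)(5−8)(5−3)(5−6) = 1·(−3)·2·(−1) = 6 ≡ 6, so v_5 = 6^{−1} = 2 (mod 11).
  v = [4, 10, 7, 10, 2].
Step 2: syndromes of r = [10, 8, 7, 9, 4] (all sums mod 11).
  S_0 = Σ v_i r_i = 4·10 + 10·8 + 7·7 + 10·9 + 2·4 = 267 ≡ 3.
  S_1 = Σ v_i α_i r_i = 4·4·10 + 10·8·8 + 7·3·7 + 10·6·9 + 2·5·4 = 1527 ≡ 9.
  α_i^2 mod 11 = [5, 9, 9, 3, 3].
  S_2 = Σ v_i α_i^2 r_i = 4·5·10 + 10·9·8 + 7·9·7 + 10·3·9 + 2·3·4 = 1655 ≡ 5.
  S = (3, 9, 5) ≠ 0, so r is not a codeword (an error is present).
Step 3: locate the error. For a single error e at position i, S_ℓ = v_i·e·α_i^ℓ, so α_err = S_1/S_0.
  S_0^{−1} = 3^{−1} = 4 (mod 11), so α_err = 9·4 = 36 ≡ 3 = α_3. Error position i = 3.
  Consistency check: S_2/S_1 = 5·5 = 25 ≡ 3 = α_err ✓ (single-error assumption holds).
Step 4: error magnitude e = S_0/v_3 = S_0·∏_{j≠3}(α_3 − α_j) = 3·8 = 24 ≡ 2 (mod 11).
Step 5: correct position 3: c_3 = r_3 − e = 7 − 2 ≡ 5 (mod 11). Hence c = [10, 8, 5, 9, 4].
  Check: interpolating c through the α_i gives m(x) = 1 + 5·x (degree < 2) with m(α_i) = c_i for every i, so c is indeed a codeword.


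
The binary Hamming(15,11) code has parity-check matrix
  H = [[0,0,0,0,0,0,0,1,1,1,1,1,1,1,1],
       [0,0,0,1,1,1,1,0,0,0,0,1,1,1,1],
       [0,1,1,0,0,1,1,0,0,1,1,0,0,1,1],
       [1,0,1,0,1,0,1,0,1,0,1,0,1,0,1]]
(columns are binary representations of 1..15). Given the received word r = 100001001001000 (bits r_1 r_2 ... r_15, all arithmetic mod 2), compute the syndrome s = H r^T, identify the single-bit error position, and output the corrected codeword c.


s = (0, 0, 1, 0)^T, error position = 2, corrected codeword c = 110001001001000

Compute s = H r^T mod 2 one row at a time:
  s_1 = 0 + 1 + 0 + 0 + 1 + 0 + 0 + 0 = 2 ≡ 0 (mod 2).
  s_2 = 0 + 0 + 1 + 0 + 1 + 0 + 0 + 0 = 2 ≡ 0 (mod 2).
  s_3 = 0 + 0 + 1 + 0 + 0 + 0 + 0 + 0 = 1 ≡ 1 (mod 2).
  s_4 = 1 + 0 + 0 + 0 + 1 + 0 + 0 + 0 = 2 ≡ 0 (mod 2).
s = (0, 0, 1, 0)^T — this equals column 2 of H (binary 0010), so error is at position 2.
Correct: flip bit 2 of r = 100001001001000 to get c = 110001001001000.


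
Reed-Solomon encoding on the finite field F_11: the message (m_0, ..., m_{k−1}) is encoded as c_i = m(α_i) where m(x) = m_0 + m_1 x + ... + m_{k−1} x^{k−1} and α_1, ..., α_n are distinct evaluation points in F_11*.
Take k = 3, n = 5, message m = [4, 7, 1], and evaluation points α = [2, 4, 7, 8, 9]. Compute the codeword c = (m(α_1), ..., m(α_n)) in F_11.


c = [0, 4, 3, 3, 5]

Message polynomial: m(x) = 4 + 7·x + 1·x^2 (mod 11).
For each evaluation point α_i, compute m(α_i) mod 11:
  α_1 = 2: Horner steps 1 → 9 → 0, so m(2) = 0.
  α_2 = 4: Horner steps 1 → 0 → 4, so m(4) = 4.
  α_3 = 7: Horner steps 1 → 3 → 3, so m(7) = 3.
  α_4 = 8: Horner steps 1 → 4 → 3, so m(8) = 3.
  α_5 = 9: Horner steps 1 → 5 → 5, so m(9) = 5.
Codeword c = [0, 4, 3, 3, 5] ∈ F_11^5.


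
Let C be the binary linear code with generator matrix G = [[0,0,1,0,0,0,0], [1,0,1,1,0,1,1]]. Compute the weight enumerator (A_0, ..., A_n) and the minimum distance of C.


Weight distribution: A_0 = 1, A_1 = 1, A_4 = 1, A_5 = 1. Minimum distance d = 1.

Enumerate all 2^2 = 4 messages m ∈ F_2^2.
For each, compute codeword c = mG in F_2^7, then tally its weight.
  m = 00 → c = 0000000, weight = 0.
  m = 10 → c = 0010000, weight = 1.
  m = 01 → c = 1011011, weight = 5.
  m = 11 → c = 1001011, weight = 4.
Tally weights:
  weight 0: 1 codewords.
  weight 1: 1 codewords.
  weight 4: 1 codewords.
  weight 5: 1 codewords.
Minimum distance d = smallest w > 0 with A_w > 0 = 1.
Sanity: Σ A_w = 4 = 2^2 = 4 ✓.


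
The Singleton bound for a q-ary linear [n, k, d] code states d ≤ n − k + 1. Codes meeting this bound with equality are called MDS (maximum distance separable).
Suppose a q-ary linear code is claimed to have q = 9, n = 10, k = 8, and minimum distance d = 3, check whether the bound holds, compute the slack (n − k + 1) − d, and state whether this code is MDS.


Singleton RHS = n − k + 1 = 3, slack = 0, bound satisfied, MDS.

Singleton bound: d ≤ n − k + 1.
Here n = 10, k = 8, so n − k + 1 = 3.
Given d = 3, check d ≤ 3: YES.
Slack = (n − k + 1) − d = 0.
The code is MDS (slack = 0).
Description: the claimed parameters are [10, 8, 3]_9; such a code would be MDS (meets Singleton bound).


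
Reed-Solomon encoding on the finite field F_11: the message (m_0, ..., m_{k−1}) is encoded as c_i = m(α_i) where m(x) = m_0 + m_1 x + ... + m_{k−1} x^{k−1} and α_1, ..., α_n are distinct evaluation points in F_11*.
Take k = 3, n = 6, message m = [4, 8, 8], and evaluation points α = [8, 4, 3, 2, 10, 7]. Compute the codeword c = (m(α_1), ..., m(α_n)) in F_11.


c = [8, 10, 1, 8, 4, 1]

Message polynomial: m(x) = 4 + 8·x + 8·x^2 (mod 11).
For each evaluation point α_i, compute m(α_i) mod 11:
  α_1 = 8: Horner steps 8 → 6 → 8, so m(8) = 8.
  α_2 = 4: Horner steps 8 → 7 → 10, so m(4) = 10.
  α_3 = 3: Horner steps 8 → 10 → 1, so m(3) = 1.
  α_4 = 2: Horner steps 8 → 2 → 8, so m(2) = 8.
  α_5 = 10: Horner steps 8 → 0 → 4, so m(10) = 4.
  α_6 = 7: Horner steps 8 → 9 → 1, so m(7) = 1.
Codeword c = [8, 10, 1, 8, 4, 1] ∈ F_11^6.


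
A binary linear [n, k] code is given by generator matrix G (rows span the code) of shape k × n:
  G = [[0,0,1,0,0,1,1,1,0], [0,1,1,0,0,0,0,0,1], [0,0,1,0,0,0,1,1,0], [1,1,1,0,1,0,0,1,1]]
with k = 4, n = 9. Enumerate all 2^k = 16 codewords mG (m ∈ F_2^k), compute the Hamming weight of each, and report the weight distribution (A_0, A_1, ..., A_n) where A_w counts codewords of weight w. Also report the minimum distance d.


Weight distribution: A_0 = 1, A_1 = 1, A_3 = 3, A_4 = 5, A_5 = 3, A_6 = 2, A_7 = 1. Minimum distance d = 1.

Enumerate all 2^4 = 16 messages m ∈ F_2^4.
For each, compute codeword c = mG in F_2^9, then tally its weight.
  m = 0000 → c = 000000000, weight = 0.
  m = 1000 → c = 001001110, weight = 4.
  m = 0100 → c = 011000001, weight = 3.
  m = 1100 → c = 010001111, weight = 5.
  m = 0010 → c = 001000110, weight = 3.
  m = 1010 → c = 000001000, weight = 1.
  m = 0110 → c = 010000111, weight = 4.
  m = 1110 → c = 011001001, weight = 4.
  m = 0001 → c = 111010011, weight = 6.
  m = 1001 → c = 110011101, weight = 6.
  m = 0101 → c = 100010010, weight = 3.
  m = 1101 → c = 101011100, weight = 5.
  m = 0011 → c = 110010101, weight = 5.
  m = 1011 → c = 111011011, weight = 7.
  m = 0111 → c = 101010100, weight = 4.
  m = 1111 → c = 100011010, weight = 4.
Tally weights:
  weight 0: 1 codewords.
  weight 1: 1 codewords.
  weight 3: 3 codewords.
  weight 4: 5 codewords.
  weight 5: 3 codewords.
  weight 6: 2 codewords.
  weight 7: 1 codewords.
Minimum distance d = smallest w > 0 with A_w > 0 = 1.
Sanity: Σ A_w = 16 = 2^4 = 16 ✓.


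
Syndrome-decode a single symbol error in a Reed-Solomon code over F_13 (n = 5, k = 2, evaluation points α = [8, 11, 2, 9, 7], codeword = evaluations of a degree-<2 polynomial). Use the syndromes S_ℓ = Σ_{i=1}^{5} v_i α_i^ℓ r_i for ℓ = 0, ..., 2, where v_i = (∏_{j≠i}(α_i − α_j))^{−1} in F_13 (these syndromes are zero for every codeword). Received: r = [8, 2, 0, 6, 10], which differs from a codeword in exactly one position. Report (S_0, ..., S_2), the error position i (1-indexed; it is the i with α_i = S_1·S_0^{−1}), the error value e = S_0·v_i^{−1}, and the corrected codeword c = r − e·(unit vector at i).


S = (9, 5, 10), error at position 3, error magnitude e = 6, c = [8, 2, 7, 6, 10].

Step 1: column multipliers v_i = (∏_{j≠i}(α_i − α_j))^{−1} mod 13.
  i = 1 (α = 8): (8−11)(8−2)(8−9)(8−7) = (−3)·6·(−1)·1 = 18 ≡ 5, so v_1 = 5^{−1} = 8 (mod 13).
  i = 2 (α = 11): (11−8)(11−2)(11−9)(11−7) = 3·9·2·4 = 216 ≡ 8, so v_2 = 8^{−1} = 5 (mod 13).
  i = 3 (α = 2): (2−8)(2−11)(2−9)(2−7) = (−6)·(−9)·(−7)·(−5) = 1890 ≡ 5, so v_3 = 5^{−1} = 8 (mod 13).
  i = 4 (α = 9): (9−8)(9−11)(9−2)(9−7) = 1·(−2)·7·2 = −28 ≡ 11, so v_4 = 11^{−1} = 6 (mod 13).
  i = 5 (α = 7): (7−8)(7−11)(7−2)(7−9) = (−1)·(−4)·5·(−2) = −40 ≡ 12, so v_5 = 12^{−1} = 12 (mod 13).
  v = [8, 5, 8, 6, 12].
Step 2: syndromes of r = [8, 2, 0, 6, 10] (all sums mod 13).
  S_0 = Σ v_i r_i = 8·8 + 5·2 + 8·0 + 6·6 + 12·10 = 230 ≡ 9.
  S_1 = Σ v_i α_i r_i = 8·8·8 + 5·11·2 + 8·2·0 + 6·9·6 + 12·7·10 = 1786 ≡ 5.
  α_i^2 mod 13 = [12, 4, 4, 3, 10].
  S_2 = Σ v_i α_i^2 r_i = 8·12·8 + 5·4·2 + 8·4·0 + 6·3·6 + 12·10·10 = 2116 ≡ 10.
  S = (9, 5, 10) ≠ 0, so r is not a codeword (an error is present).
Step 3: locate the error. For a single error e at position i, S_ℓ = v_i·e·α_i^ℓ, so α_err = S_1/S_0.
  S_0^{−1} = 9^{−1} = 3 (mod 13), so α_err = 5·3 = 15 ≡ 2 = α_3. Error position i = 3.
  Consistency check: S_2/S_1 = 10·8 = 80 ≡ 2 = α_err ✓ (single-error assumption holds).
Step 4: error magnitude e = S_0/v_3 = S_0·∏_{j≠3}(α_3 − α_j) = 9·5 = 45 ≡ 6 (mod 13).
Step 5: correct position 3: c_3 = r_3 − e = 0 − 6 ≡ 7 (mod 13). Hence c = [8, 2, 7, 6, 10].
  Check: interpolating c through the α_i gives m(x) = 11 + 11·x (degree < 2) with m(α_i) = c_i for every i, so c is indeed a codeword.


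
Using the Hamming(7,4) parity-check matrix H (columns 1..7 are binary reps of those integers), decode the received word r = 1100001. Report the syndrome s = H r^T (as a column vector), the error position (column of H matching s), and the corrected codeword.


s = (1, 0, 0)^T, error position = 4, corrected codeword c = 1101001

Compute s = H r^T mod 2 one row at a time:
  s_1 = 0 + 0 + 0 + 1 = 1 ≡ 1 (mod 2).
  s_2 = 1 + 0 + 0 + 1 = 2 ≡ 0 (mod 2).
  s_3 = 1 + 0 + 0 + 1 = 2 ≡ 0 (mod 2).
s = (1, 0, 0)^T — this equals column 4 of H (binary 100), so error is at position 4.
Correct: flip bit 4 of r = 1100001 to get c = 1101001.


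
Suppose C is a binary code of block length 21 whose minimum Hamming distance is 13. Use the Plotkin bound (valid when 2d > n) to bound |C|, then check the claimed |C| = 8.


Plotkin bound M ≤ 4; given |C| = 8 > bound (violated).

Check applicability: 2d = 26, n = 21.
2d − n = 5 > 0, so Plotkin applies.
Compute d/(2d−n) = 13/5 ≈ 2.6000.
⌊d/(2d−n)⌋ = 2.
Plotkin bound: M ≤ 2·2 = 4.
Given |C| = 8, check: VIOLATED.
This |C| is above the Plotkin bound, so no binary code with n = 21, d = 13 and 8 codewords exists.


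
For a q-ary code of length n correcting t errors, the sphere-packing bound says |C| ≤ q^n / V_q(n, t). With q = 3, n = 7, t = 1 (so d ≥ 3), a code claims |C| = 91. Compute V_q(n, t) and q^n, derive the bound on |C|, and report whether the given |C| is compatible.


V_q(n, t) = 15, q^n = 2187, Hamming bound = 145, |C| = 91 ≤ bound (satisfied).

Step 1: Compute V_q(n, t) = Σ_{j=0}^1 C(n, j) (q−1)^j.
  j = 0: C(7,0)·(2)^0 = 1·1 = 1.
  j = 1: C(7,1)·(2)^1 = 7·2 = 14.
  V_q(n, t) = 1 + 14 = 15.
Step 2: q^n = 3^7 = 2187.
Step 3: Hamming bound ⌊q^n / V_q(n,t)⌋ = ⌊2187/15⌋ = 145.
Step 4: Compare |C| = 91 to 145: satisfied.
The claimed |C| lies below the Hamming bound.


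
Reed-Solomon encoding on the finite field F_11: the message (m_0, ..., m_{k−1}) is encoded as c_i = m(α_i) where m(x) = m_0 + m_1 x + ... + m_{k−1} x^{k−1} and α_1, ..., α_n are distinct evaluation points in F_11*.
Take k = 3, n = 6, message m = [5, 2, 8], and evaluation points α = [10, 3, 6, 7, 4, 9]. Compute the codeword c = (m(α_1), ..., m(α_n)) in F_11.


c = [0, 6, 8, 4, 9, 0]

Message polynomial: m(x) = 5 + 2·x + 8·x^2 (mod 11).
For each evaluation point α_i, compute m(α_i) mod 11:
  α_1 = 10: Horner steps 8 → 5 → 0, so m(10) = 0.
  α_2 = 3: Horner steps 8 → 4 → 6, so m(3) = 6.
  α_3 = 6: Horner steps 8 → 6 → 8, so m(6) = 8.
  α_4 = 7: Horner steps 8 → 3 → 4, so m(7) = 4.
  α_5 = 4: Horner steps 8 → 1 → 9, so m(4) = 9.
  α_6 = 9: Horner steps 8 → 8 → 0, so m(9) = 0.
Codeword c = [0, 6, 8, 4, 9, 0] ∈ F_11^6.


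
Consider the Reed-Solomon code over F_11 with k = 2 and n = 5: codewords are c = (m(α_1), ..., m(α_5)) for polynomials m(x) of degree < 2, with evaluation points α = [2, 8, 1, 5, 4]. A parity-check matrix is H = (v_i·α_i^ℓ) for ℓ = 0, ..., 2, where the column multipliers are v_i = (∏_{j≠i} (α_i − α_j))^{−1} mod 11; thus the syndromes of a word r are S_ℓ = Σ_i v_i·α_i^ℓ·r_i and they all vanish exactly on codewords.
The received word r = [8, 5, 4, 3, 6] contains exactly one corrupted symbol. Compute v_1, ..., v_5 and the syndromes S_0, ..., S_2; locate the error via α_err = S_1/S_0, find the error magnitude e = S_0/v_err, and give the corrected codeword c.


S = (5, 10, 9), error at position 1, error magnitude e = 7, c = [1, 5, 4, 3, 6].

Step 1: column multipliers v_i = (∏_{j≠i}(α_i − α_j))^{−1} mod 11.
  i = 1 (α = 2): (2−8)(2−1)(2−5)(2−4) = (−6)·1·(−3)·(−2) = −36 ≡ 8, so v_1 = 8^{−1} = 7 (mod 11).
  i = 2 (α = 8): (8−2)(8−1)(8−5)(8−4) = 6·7·3·4 = 504 ≡ 9, so v_2 = 9^{−1} = 5 (mod 11).
  i = 3 (α = 1): (1−2)(1−8)(1−5)(1−4) = (−1)·(−7)·(−4)·(−3) = 84 ≡ 7, so v_3 = 7^{−1} = 8 (mod 11).
  i = 4 (α = 5): (5−2)(5−8)(5−1)(5−4) = 3·(−3)·4·1 = −36 ≡ 8, so v_4 = 8^{−1} = 7 (mod 11).
  i = 5 (α = 4): (4−2)(4−8)(4−1)(4−5) = 2·(−4)·3·(−1) = 24 ≡ 2, so v_5 = 2^{−1} = 6 (mod 11).
  v = [7, 5, 8, 7, 6].
Step 2: syndromes of r = [8, 5, 4, 3, 6] (all sums mod 11).
  S_0 = Σ v_i r_i = 7·8 + 5·5 + 8·4 + 7·3 + 6·6 = 170 ≡ 5.
  S_1 = Σ v_i α_i r_i = 7·2·8 + 5·8·5 + 8·1·4 + 7·5·3 + 6·4·6 = 593 ≡ 10.
  α_i^2 mod 11 = [4, 9, 1, 3, 5].
  S_2 = Σ v_i α_i^2 r_i = 7·4·8 + 5·9·5 + 8·1·4 + 7·3·3 + 6·5·6 = 724 ≡ 9.
  S = (5, 10, 9) ≠ 0, so r is not a codeword (an error is present).
Step 3: locate the error. For a single error e at position i, S_ℓ = v_i·e·α_i^ℓ, so α_err = S_1/S_0.
  S_0^{−1} = 5^{−1} = 9 (mod 11), so α_err = 10·9 = 90 ≡ 2 = α_1. Error position i = 1.
  Consistency check: S_2/S_1 = 9·10 = 90 ≡ 2 = α_err ✓ (single-error assumption holds).
Step 4: error magnitude e = S_0/v_1 = S_0·∏_{j≠1}(α_1 − α_j) = 5·8 = 40 ≡ 7 (mod 11).
Step 5: correct position 1: c_1 = r_1 − e = 8 − 7 ≡ 1 (mod 11). Hence c = [1, 5, 4, 3, 6].
  Check: interpolating c through the α_i gives m(x) = 7 + 8·x (degree < 2) with m(α_i) = c_i for every i, so c is indeed a codeword.


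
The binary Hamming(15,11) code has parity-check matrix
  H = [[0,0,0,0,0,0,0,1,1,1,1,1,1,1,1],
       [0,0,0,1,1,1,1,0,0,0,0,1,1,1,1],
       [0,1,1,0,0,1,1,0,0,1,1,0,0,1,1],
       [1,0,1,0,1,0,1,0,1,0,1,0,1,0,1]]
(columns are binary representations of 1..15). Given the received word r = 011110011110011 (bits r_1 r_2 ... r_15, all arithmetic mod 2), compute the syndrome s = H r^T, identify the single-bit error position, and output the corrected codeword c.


s = (0, 0, 0, 1)^T, error position = 1, corrected codeword c = 111110011110011

Compute s = H r^T mod 2 one row at a time:
  s_1 = 1 + 1 + 1 + 1 + 0 + 0 + 1 + 1 = 6 ≡ 0 (mod 2).
  s_2 = 1 + 1 + 0 + 0 + 0 + 0 + 1 + 1 = 4 ≡ 0 (mod 2).
  s_3 = 1 + 1 + 0 + 0 + 1 + 1 + 1 + 1 = 6 ≡ 0 (mod 2).
  s_4 = 0 + 1 + 1 + 0 + 1 + 1 + 0 + 1 = 5 ≡ 1 (mod 2).
s = (0, 0, 0, 1)^T — this equals column 1 of H (binary 0001), so error is at position 1.
Correct: flip bit 1 of r = 011110011110011 to get c = 111110011110011.


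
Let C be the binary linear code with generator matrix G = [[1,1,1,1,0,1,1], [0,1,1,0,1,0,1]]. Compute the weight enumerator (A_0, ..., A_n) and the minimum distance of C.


Weight distribution: A_0 = 1, A_4 = 2, A_6 = 1. Minimum distance d = 4.

Enumerate all 2^2 = 4 messages m ∈ F_2^2.
For each, compute codeword c = mG in F_2^7, then tally its weight.
  m = 00 → c = 0000000, weight = 0.
  m = 10 → c = 1111011, weight = 6.
  m = 01 → c = 0110101, weight = 4.
  m = 11 → c = 1001110, weight = 4.
Tally weights:
  weight 0: 1 codewords.
  weight 4: 2 codewords.
  weight 6: 1 codewords.
Minimum distance d = smallest w > 0 with A_w > 0 = 4.
Sanity: Σ A_w = 4 = 2^2 = 4 ✓.


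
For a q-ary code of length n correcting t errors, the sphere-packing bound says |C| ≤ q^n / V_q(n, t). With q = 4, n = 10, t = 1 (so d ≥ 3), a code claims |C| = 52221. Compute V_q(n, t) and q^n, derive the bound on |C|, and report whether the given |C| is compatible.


V_q(n, t) = 31, q^n = 1048576, Hamming bound = 33825, |C| = 52221 > bound (violated).

Step 1: Compute V_q(n, t) = Σ_{j=0}^1 C(n, j) (q−1)^j.
  j = 0: C(10,0)·(3)^0 = 1·1 = 1.
  j = 1: C(10,1)·(3)^1 = 10·3 = 30.
  V_q(n, t) = 1 + 30 = 31.
Step 2: q^n = 4^10 = 1048576.
Step 3: Hamming bound ⌊q^n / V_q(n,t)⌋ = ⌊1048576/31⌋ = 33825.
Step 4: Compare |C| = 52221 to 33825: violated.
The claimed |C| lies above the Hamming bound, so no 4-ary code of length 10 with d ≥ 3 can have 52221 codewords.


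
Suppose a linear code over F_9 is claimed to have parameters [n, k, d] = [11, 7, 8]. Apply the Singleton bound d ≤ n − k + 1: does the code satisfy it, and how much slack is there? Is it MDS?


Singleton RHS = n − k + 1 = 5, slack = -3, bound violated (no such code; not MDS).

Singleton bound: d ≤ n − k + 1.
Here n = 11, k = 7, so n − k + 1 = 5.
Given d = 8, check d ≤ 5: NO.
Slack = (n − k + 1) − d = -3.
The slack is negative: d = 8 exceeds n − k + 1 = 5 by 3, so the Singleton bound is violated and no linear [11, 7, 8]_9 code can exist. In particular it is not MDS (MDS requires d = n − k + 1 exactly).
Description: the claimed parameters are [11, 7, 8]_9; such a code would be impossible (violates the Singleton bound).


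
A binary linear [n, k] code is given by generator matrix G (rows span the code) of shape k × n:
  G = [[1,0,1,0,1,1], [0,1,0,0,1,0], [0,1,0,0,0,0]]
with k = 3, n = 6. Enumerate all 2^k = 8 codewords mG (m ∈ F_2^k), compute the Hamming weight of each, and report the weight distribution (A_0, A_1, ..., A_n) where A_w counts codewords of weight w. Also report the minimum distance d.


Weight distribution: A_0 = 1, A_1 = 2, A_2 = 1, A_3 = 1, A_4 = 2, A_5 = 1. Minimum distance d = 1.

Enumerate all 2^3 = 8 messages m ∈ F_2^3.
For each, compute codeword c = mG in F_2^6, then tally its weight.
  m = 000 → c = 000000, weight = 0.
  m = 100 → c = 101011, weight = 4.
  m = 010 → c = 010010, weight = 2.
  m = 110 → c = 111001, weight = 4.
  m = 001 → c = 010000, weight = 1.
  m = 101 → c = 111011, weight = 5.
  m = 011 → c = 000010, weight = 1.
  m = 111 → c = 101001, weight = 3.
Tally weights:
  weight 0: 1 codewords.
  weight 1: 2 codewords.
  weight 2: 1 codewords.
  weight 3: 1 codewords.
  weight 4: 2 codewords.
  weight 5: 1 codewords.
Minimum distance d = smallest w > 0 with A_w > 0 = 1.
Sanity: Σ A_w = 8 = 2^3 = 8 ✓.


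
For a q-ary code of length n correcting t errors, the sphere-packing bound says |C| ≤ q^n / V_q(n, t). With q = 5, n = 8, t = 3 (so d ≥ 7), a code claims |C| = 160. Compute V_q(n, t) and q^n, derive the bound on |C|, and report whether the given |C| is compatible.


V_q(n, t) = 4065, q^n = 390625, Hamming bound = 96, |C| = 160 > bound (violated).

Step 1: Compute V_q(n, t) = Σ_{j=0}^3 C(n, j) (q−1)^j.
  j = 0: C(8,0)·(4)^0 = 1·1 = 1.
  j = 1: C(8,1)·(4)^1 = 8·4 = 32.
  j = 2: C(8,2)·(4)^2 = 28·16 = 448.
  j = 3: C(8,3)·(4)^3 = 56·64 = 3584.
  V_q(n, t) = 1 + 32 + 448 + 3584 = 4065.
Step 2: q^n = 5^8 = 390625.
Step 3: Hamming bound ⌊q^n / V_q(n,t)⌋ = ⌊390625/4065⌋ = 96.
Step 4: Compare |C| = 160 to 96: violated.
The claimed |C| lies above the Hamming bound, so no 5-ary code of length 8 with d ≥ 7 can have 160 codewords.


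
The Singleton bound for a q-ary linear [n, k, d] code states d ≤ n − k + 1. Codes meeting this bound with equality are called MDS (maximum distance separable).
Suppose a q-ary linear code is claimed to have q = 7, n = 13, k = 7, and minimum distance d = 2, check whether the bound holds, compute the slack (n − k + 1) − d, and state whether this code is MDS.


Singleton RHS = n − k + 1 = 7, slack = 5, bound satisfied, not MDS.

Singleton bound: d ≤ n − k + 1.
Here n = 13, k = 7, so n − k + 1 = 7.
Given d = 2, check d ≤ 7: YES.
Slack = (n − k + 1) − d = 5.
The code is NOT MDS (slack = 5 > 0).
Description: the claimed parameters are [13, 7, 2]_7; such a code would be non-MDS.


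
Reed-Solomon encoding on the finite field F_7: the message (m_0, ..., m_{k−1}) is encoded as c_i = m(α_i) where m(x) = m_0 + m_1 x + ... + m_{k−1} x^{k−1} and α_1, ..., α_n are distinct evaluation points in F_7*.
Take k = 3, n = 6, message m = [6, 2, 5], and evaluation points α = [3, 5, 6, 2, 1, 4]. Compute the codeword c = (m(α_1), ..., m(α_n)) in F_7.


c = [1, 1, 2, 2, 6, 3]

Message polynomial: m(x) = 6 + 2·x + 5·x^2 (mod 7).
For each evaluation point α_i, compute m(α_i) mod 7:
  α_1 = 3: Horner steps 5 → 3 → 1, so m(3) = 1.
  α_2 = 5: Horner steps 5 → 6 → 1, so m(5) = 1.
  α_3 = 6: Horner steps 5 → 4 → 2, so m(6) = 2.
  α_4 = 2: Horner steps 5 → 5 → 2, so m(2) = 2.
  α_5 = 1: Horner steps 5 → 0 → 6, so m(1) = 6.
  α_6 = 4: Horner steps 5 → 1 → 3, so m(4) = 3.
Codeword c = [1, 1, 2, 2, 6, 3] ∈ F_7^6.


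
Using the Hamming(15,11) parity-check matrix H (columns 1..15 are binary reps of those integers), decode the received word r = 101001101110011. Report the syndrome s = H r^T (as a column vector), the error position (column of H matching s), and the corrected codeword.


s = (1, 0, 1, 0)^T, error position = 10, corrected codeword c = 101001101010011

Compute s = H r^T mod 2 one row at a time:
  s_1 = 0 + 1 + 1 + 1 + 0 + 0 + 1 + 1 = 5 ≡ 1 (mod 2).
  s_2 = 0 + 0 + 1 + 1 + 0 + 0 + 1 + 1 = 4 ≡ 0 (mod 2).
  s_3 = 0 + 1 + 1 + 1 + 1 + 1 + 1 + 1 = 7 ≡ 1 (mod 2).
  s_4 = 1 + 1 + 0 + 1 + 1 + 1 + 0 + 1 = 6 ≡ 0 (mod 2).
s = (1, 0, 1, 0)^T — this equals column 10 of H (binary 1010), so error is at position 10.
Correct: flip bit 10 of r = 101001101110011 to get c = 101001101010011.


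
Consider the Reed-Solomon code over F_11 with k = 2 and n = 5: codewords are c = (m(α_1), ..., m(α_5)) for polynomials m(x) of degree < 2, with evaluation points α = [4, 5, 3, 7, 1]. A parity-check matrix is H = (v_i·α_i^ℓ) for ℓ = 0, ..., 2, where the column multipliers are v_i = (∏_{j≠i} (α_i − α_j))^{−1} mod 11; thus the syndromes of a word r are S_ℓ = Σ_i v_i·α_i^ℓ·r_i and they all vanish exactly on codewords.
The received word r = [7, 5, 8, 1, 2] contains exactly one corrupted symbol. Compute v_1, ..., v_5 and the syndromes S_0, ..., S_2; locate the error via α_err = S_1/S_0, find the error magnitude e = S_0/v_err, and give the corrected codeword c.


S = (9, 5, 4), error at position 3, error magnitude e = 10, c = [7, 5, 9, 1, 2].

Step 1: column multipliers v_i = (∏_{j≠i}(α_i − α_j))^{−1} mod 11.
  i = 1 (α = 4): (4−5)(4−3)(4−7)(4−1) = (−1)·1·(−3)·3 = 9 ≡ 9, so v_1 = 9^{−1} = 5 (mod 11).
  i = 2 (α = 5): (5−4)(5−3)(5−7)(5−1) = 1·2·(−2)·4 = −16 ≡ 6, so v_2 = 6^{−1} = 2 (mod 11).
  i = 3 (α = 3): (3−4)(3−5)(3−7)(3−1) = (−1)·(−2)·(−4)·2 = −16 ≡ 6, so v_3 = 6^{−1} = 2 (mod 11).
  i = 4 (α = 7): (7−4)(7−5)(7−3)(7−1) = 3·2·4·6 = 144 ≡ 1, so v_4 = 1^{−1} = 1 (mod 11).
  i = 5 (α = 1): (1−4)(1−5)(1−3)(1−7) = (−3)·(−4)·(−2)·(−6) = 144 ≡ 1, so v_5 = 1^{−1} = 1 (mod 11).
  v = [5, 2, 2, 1, 1].
Step 2: syndromes of r = [7, 5, 8, 1, 2] (all sums mod 11).
  S_0 = Σ v_i r_i = 5·7 + 2·5 + 2·8 + 1·1 + 1·2 = 64 ≡ 9.
  S_1 = Σ v_i α_i r_i = 5·4·7 + 2·5·5 + 2·3·8 + 1·7·1 + 1·1·2 = 247 ≡ 5.
  α_i^2 mod 11 = [5, 3, 9, 5, 1].
  S_2 = Σ v_i α_i^2 r_i = 5·5·7 + 2·3·5 + 2·9·8 + 1·5·1 + 1·1·2 = 356 ≡ 4.
  S = (9, 5, 4) ≠ 0, so r is not a codeword (an error is present).
Step 3: locate the error. For a single error e at position i, S_ℓ = v_i·e·α_i^ℓ, so α_err = S_1/S_0.
  S_0^{−1} = 9^{−1} = 5 (mod 11), so α_err = 5·5 = 25 ≡ 3 = α_3. Error position i = 3.
  Consistency check: S_2/S_1 = 4·9 = 36 ≡ 3 = α_err ✓ (single-error assumption holds).
Step 4: error magnitude e = S_0/v_3 = S_0·∏_{j≠3}(α_3 − α_j) = 9·6 = 54 ≡ 10 (mod 11).
Step 5: correct position 3: c_3 = r_3 − e = 8 − 10 ≡ 9 (mod 11). Hence c = [7, 5, 9, 1, 2].
  Check: interpolating c through the α_i gives m(x) = 4 + 9·x (degree < 2) with m(α_i) = c_i for every i, so c is indeed a codeword.


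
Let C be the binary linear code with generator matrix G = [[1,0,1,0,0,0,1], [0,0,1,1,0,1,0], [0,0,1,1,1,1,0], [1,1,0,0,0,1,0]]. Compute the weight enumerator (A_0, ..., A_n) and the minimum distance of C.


Weight distribution: A_0 = 1, A_1 = 1, A_3 = 4, A_4 = 7, A_5 = 3. Minimum distance d = 1.

Enumerate all 2^4 = 16 messages m ∈ F_2^4.
For each, compute codeword c = mG in F_2^7, then tally its weight.
  m = 0000 → c = 0000000, weight = 0.
  m = 1000 → c = 1010001, weight = 3.
  m = 0100 → c = 0011010, weight = 3.
  m = 1100 → c = 1001011, weight = 4.
  m = 0010 → c = 0011110, weight = 4.
  m = 1010 → c = 1001111, weight = 5.
  m = 0110 → c = 0000100, weight = 1.
  m = 1110 → c = 1010101, weight = 4.
  m = 0001 → c = 1100010, weight = 3.
  m = 1001 → c = 0110011, weight = 4.
  m = 0101 → c = 1111000, weight = 4.
  m = 1101 → c = 0101001, weight = 3.
  m = 0011 → c = 1111100, weight = 5.
  m = 1011 → c = 0101101, weight = 4.
  m = 0111 → c = 1100110, weight = 4.
  m = 1111 → c = 0110111, weight = 5.
Tally weights:
  weight 0: 1 codewords.
  weight 1: 1 codewords.
  weight 3: 4 codewords.
  weight 4: 7 codewords.
  weight 5: 3 codewords.
Minimum distance d = smallest w > 0 with A_w > 0 = 1.
Sanity: Σ A_w = 16 = 2^4 = 16 ✓.


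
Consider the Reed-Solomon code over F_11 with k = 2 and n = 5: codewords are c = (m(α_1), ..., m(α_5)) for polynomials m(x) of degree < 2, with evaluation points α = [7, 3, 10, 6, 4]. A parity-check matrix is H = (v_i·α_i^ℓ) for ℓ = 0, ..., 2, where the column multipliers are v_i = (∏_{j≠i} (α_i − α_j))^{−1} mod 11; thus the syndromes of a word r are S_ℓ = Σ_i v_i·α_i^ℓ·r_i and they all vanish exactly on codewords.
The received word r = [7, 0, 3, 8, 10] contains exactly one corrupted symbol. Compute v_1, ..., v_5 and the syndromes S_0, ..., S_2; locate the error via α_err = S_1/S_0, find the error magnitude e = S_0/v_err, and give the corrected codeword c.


S = (6, 5, 6), error at position 3, error magnitude e = 10, c = [7, 0, 4, 8, 10].

Step 1: column multipliers v_i = (∏_{j≠i}(α_i − α_j))^{−1} mod 11.
  i = 1 (α = 7): (7−3)(7−10)(7−6)(7−4) = 4·(−3)·1·3 = −36 ≡ 8, so v_1 = 8^{−1} = 7 (mod 11).
  i = 2 (α = 3): (3−7)(3−10)(3−6)(3−4) = (−4)·(−7)·(−3)·(−1) = 84 ≡ 7, so v_2 = 7^{−1} = 8 (mod 11).
  i = 3 (α = 10): (10−7)(10−3)(10−6)(10−4) = 3·7·4·6 = 504 ≡ 9, so v_3 = 9^{−1} = 5 (mod 11).
  i = 4 (α = 6): (6−7)(6−3)(6−10)(6−4) = (−1)·3·(−4)·2 = 24 ≡ 2, so v_4 = 2^{−1} = 6 (mod 11).
  i = 5 (α = 4): (4−7)(4−3)(4−10)(4−6) = (−3)·1·(−6)·(−2) = −36 ≡ 8, so v_5 = 8^{−1} = 7 (mod 11).
  v = [7, 8, 5, 6, 7].
Step 2: syndromes of r = [7, 0, 3, 8, 10] (all sums mod 11).
  S_0 = Σ v_i r_i = 7·7 + 8·0 + 5·3 + 6·8 + 7·10 = 182 ≡ 6.
  S_1 = Σ v_i α_i r_i = 7·7·7 + 8·3·0 + 5·10·3 + 6·6·8 + 7·4·10 = 1061 ≡ 5.
  α_i^2 mod 11 = [5, 9, 1, 3, 5].
  S_2 = Σ v_i α_i^2 r_i = 7·5·7 + 8·9·0 + 5·1·3 + 6·3·8 + 7·5·10 = 754 ≡ 6.
  S = (6, 5, 6) ≠ 0, so r is not a codeword (an error is present).
Step 3: locate the error. For a single error e at position i, S_ℓ = v_i·e·α_i^ℓ, so α_err = S_1/S_0.
  S_0^{−1} = 6^{−1} = 2 (mod 11), so α_err = 5·2 = 10 ≡ 10 = α_3. Error position i = 3.
  Consistency check: S_2/S_1 = 6·9 = 54 ≡ 10 = α_err ✓ (single-error assumption holds).
Step 4: error magnitude e = S_0/v_3 = S_0·∏_{j≠3}(α_3 − α_j) = 6·9 = 54 ≡ 10 (mod 11).
Step 5: correct position 3: c_3 = r_3 − e = 3 − 10 ≡ 4 (mod 11). Hence c = [7, 0, 4, 8, 10].
  Check: interpolating c through the α_i gives m(x) = 3 + 10·x (degree < 2) with m(α_i) = c_i for every i, so c is indeed a codeword.


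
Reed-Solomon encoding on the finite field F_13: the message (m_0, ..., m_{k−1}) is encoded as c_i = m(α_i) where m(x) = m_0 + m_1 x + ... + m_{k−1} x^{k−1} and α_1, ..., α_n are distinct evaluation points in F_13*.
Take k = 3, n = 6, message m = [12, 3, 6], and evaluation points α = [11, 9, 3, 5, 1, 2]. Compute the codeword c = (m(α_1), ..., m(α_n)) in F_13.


c = [4, 5, 10, 8, 8, 3]

Message polynomial: m(x) = 12 + 3·x + 6·x^2 (mod 13).
For each evaluation point α_i, compute m(α_i) mod 13:
  α_1 = 11: Horner steps 6 → 4 → 4, so m(11) = 4.
  α_2 = 9: Horner steps 6 → 5 → 5, so m(9) = 5.
  α_3 = 3: Horner steps 6 → 8 → 10, so m(3) = 10.
  α_4 = 5: Horner steps 6 → 7 → 8, so m(5) = 8.
  α_5 = 1: Horner steps 6 → 9 → 8, so m(1) = 8.
  α_6 = 2: Horner steps 6 → 2 → 3, so m(2) = 3.
Codeword c = [4, 5, 10, 8, 8, 3] ∈ F_13^6.


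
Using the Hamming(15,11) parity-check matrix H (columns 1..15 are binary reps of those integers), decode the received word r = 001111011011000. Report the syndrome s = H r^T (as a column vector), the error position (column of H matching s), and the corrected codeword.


s = (0, 0, 1, 0)^T, error position = 2, corrected codeword c = 011111011011000

Compute s = H r^T mod 2 one row at a time:
  s_1 = 1 + 1 + 0 + 1 + 1 + 0 + 0 + 0 = 4 ≡ 0 (mod 2).
  s_2 = 1 + 1 + 1 + 0 + 1 + 0 + 0 + 0 = 4 ≡ 0 (mod 2).
  s_3 = 0 + 1 + 1 + 0 + 0 + 1 + 0 + 0 = 3 ≡ 1 (mod 2).
  s_4 = 0 + 1 + 1 + 0 + 1 + 1 + 0 + 0 = 4 ≡ 0 (mod 2).
s = (0, 0, 1, 0)^T — this equals column 2 of H (binary 0010), so error is at position 2.
Correct: flip bit 2 of r = 001111011011000 to get c = 011111011011000.


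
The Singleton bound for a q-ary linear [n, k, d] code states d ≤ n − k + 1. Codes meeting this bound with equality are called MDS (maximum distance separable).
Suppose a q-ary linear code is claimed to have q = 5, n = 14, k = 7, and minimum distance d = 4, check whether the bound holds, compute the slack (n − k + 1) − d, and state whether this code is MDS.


Singleton RHS = n − k + 1 = 8, slack = 4, bound satisfied, not MDS.

Singleton bound: d ≤ n − k + 1.
Here n = 14, k = 7, so n − k + 1 = 8.
Given d = 4, check d ≤ 8: YES.
Slack = (n − k + 1) − d = 4.
The code is NOT MDS (slack = 4 > 0).
Description: the claimed parameters are [14, 7, 4]_5; such a code would be non-MDS.


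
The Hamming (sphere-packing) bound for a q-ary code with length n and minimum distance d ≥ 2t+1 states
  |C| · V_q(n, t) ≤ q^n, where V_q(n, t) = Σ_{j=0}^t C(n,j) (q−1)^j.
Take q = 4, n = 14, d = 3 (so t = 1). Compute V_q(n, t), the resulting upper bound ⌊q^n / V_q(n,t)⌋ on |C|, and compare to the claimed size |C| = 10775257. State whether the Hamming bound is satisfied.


V_q(n, t) = 43, q^n = 268435456, Hamming bound = 6242685, |C| = 10775257 > bound (violated).

Step 1: Compute V_q(n, t) = Σ_{j=0}^1 C(n, j) (q−1)^j.
  j = 0: C(14,0)·(3)^0 = 1·1 = 1.
  j = 1: C(14,1)·(3)^1 = 14·3 = 42.
  V_q(n, t) = 1 + 42 = 43.
Step 2: q^n = 4^14 = 268435456.
Step 3: Hamming bound ⌊q^n / V_q(n,t)⌋ = ⌊268435456/43⌋ = 6242685.
Step 4: Compare |C| = 10775257 to 6242685: violated.
The claimed |C| lies above the Hamming bound, so no 4-ary code of length 14 with d ≥ 3 can have 10775257 codewords.


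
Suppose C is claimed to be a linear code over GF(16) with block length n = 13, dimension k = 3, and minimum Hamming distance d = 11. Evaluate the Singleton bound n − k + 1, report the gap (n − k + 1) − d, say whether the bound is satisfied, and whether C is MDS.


Singleton RHS = n − k + 1 = 11, slack = 0, bound satisfied, MDS.

Singleton bound: d ≤ n − k + 1.
Here n = 13, k = 3, so n − k + 1 = 11.
Given d = 11, check d ≤ 11: YES.
Slack = (n − k + 1) − d = 0.
The code is MDS (slack = 0).
Description: the claimed parameters are [13, 3, 11]_16; such a code would be MDS (meets Singleton bound).


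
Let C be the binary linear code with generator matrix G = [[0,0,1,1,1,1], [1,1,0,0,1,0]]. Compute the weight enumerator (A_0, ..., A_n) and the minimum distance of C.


Weight distribution: A_0 = 1, A_3 = 1, A_4 = 1, A_5 = 1. Minimum distance d = 3.

Enumerate all 2^2 = 4 messages m ∈ F_2^2.
For each, compute codeword c = mG in F_2^6, then tally its weight.
  m = 00 → c = 000000, weight = 0.
  m = 10 → c = 001111, weight = 4.
  m = 01 → c = 110010, weight = 3.
  m = 11 → c = 111101, weight = 5.
Tally weights:
  weight 0: 1 codewords.
  weight 3: 1 codewords.
  weight 4: 1 codewords.
  weight 5: 1 codewords.
Minimum distance d = smallest w > 0 with A_w > 0 = 3.
Sanity: Σ A_w = 4 = 2^2 = 4 ✓.


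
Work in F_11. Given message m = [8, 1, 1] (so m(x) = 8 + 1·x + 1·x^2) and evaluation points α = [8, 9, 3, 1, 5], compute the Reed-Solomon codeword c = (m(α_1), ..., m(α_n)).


c = [3, 10, 9, 10, 5]

Message polynomial: m(x) = 8 + 1·x + 1·x^2 (mod 11).
For each evaluation point α_i, compute m(α_i) mod 11:
  α_1 = 8: Horner steps 1 → 9 → 3, so m(8) = 3.
  α_2 = 9: Horner steps 1 → 10 → 10, so m(9) = 10.
  α_3 = 3: Horner steps 1 → 4 → 9, so m(3) = 9.
  α_4 = 1: Horner steps 1 → 2 → 10, so m(1) = 10.
  α_5 = 5: Horner steps 1 → 6 → 5, so m(5) = 5.
Codeword c = [3, 10, 9, 10, 5] ∈ F_11^5.


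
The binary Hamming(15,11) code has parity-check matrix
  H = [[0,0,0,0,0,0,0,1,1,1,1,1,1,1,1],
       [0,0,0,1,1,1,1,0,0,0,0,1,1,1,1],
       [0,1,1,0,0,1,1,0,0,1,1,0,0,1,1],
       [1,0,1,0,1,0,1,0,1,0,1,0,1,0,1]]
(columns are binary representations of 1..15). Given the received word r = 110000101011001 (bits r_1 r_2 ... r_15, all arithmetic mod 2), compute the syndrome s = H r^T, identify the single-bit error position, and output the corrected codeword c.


s = (0, 1, 0, 1)^T, error position = 5, corrected codeword c = 110010101011001

Compute s = H r^T mod 2 one row at a time:
  s_1 = 0 + 1 + 0 + 1 + 1 + 0 + 0 + 1 = 4 ≡ 0 (mod 2).
  s_2 = 0 + 0 + 0 + 1 + 1 + 0 + 0 + 1 = 3 ≡ 1 (mod 2).
  s_3 = 1 + 0 + 0 + 1 + 0 + 1 + 0 + 1 = 4 ≡ 0 (mod 2).
  s_4 = 1 + 0 + 0 + 1 + 1 + 1 + 0 + 1 = 5 ≡ 1 (mod 2).
s = (0, 1, 0, 1)^T — this equals column 5 of H (binary 0101), so error is at position 5.
Correct: flip bit 5 of r = 110000101011001 to get c = 110010101011001.


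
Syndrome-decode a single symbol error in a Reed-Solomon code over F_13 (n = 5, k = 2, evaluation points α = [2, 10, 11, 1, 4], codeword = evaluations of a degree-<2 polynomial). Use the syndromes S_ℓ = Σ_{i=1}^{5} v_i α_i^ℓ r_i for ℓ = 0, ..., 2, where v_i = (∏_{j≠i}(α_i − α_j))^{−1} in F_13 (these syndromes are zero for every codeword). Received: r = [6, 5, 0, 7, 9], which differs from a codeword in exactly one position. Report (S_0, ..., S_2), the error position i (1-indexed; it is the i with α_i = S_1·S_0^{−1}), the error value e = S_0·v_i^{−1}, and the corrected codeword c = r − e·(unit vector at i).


S = (10, 10, 10), error at position 4, error magnitude e = 9, c = [6, 5, 0, 11, 9].

Step 1: column multipliers v_i = (∏_{j≠i}(α_i − α_j))^{−1} mod 13.
  i = 1 (α = 2): (2−10)(2−11)(2−1)(2−4) = (−8)·(−9)·1·(−2) = −144 ≡ 12, so v_1 = 12^{−1} = 12 (mod 13).
  i = 2 (α = 10): (10−2)(10−11)(10−1)(10−4) = 8·(−1)·9·6 = −432 ≡ 10, so v_2 = 10^{−1} = 4 (mod 13).
  i = 3 (α = 11): (11−2)(11−10)(11−1)(11−4) = 9·1·10·7 = 630 ≡ 6, so v_3 = 6^{−1} = 11 (mod 13).
  i = 4 (α = 1): (1−2)(1−10)(1−11)(1−4) = (−1)·(−9)·(−10)·(−3) = 270 ≡ 10, so v_4 = 10^{−1} = 4 (mod 13).
  i = 5 (α = 4): (4−2)(4−10)(4−11)(4−1) = 2·(−6)·(−7)·3 = 252 ≡ 5, so v_5 = 5^{−1} = 8 (mod 13).
  v = [12, 4, 11, 4, 8].
Step 2: syndromes of r = [6, 5, 0, 7, 9] (all sums mod 13).
  S_0 = Σ v_i r_i = 12·6 + 4·5 + 11·0 + 4·7 + 8·9 = 192 ≡ 10.
  S_1 = Σ v_i α_i r_i = 12·2·6 + 4·10·5 + 11·11·0 + 4·1·7 + 8·4·9 = 660 ≡ 10.
  α_i^2 mod 13 = [4, 9, 4, 1, 3].
  S_2 = Σ v_i α_i^2 r_i = 12·4·6 + 4·9·5 + 11·4·0 + 4·1·7 + 8·3·9 = 712 ≡ 10.
  S = (10, 10, 10) ≠ 0, so r is not a codeword (an error is present).
Step 3: locate the error. For a single error e at position i, S_ℓ = v_i·e·α_i^ℓ, so α_err = S_1/S_0.
  S_0^{−1} = 10^{−1} = 4 (mod 13), so α_err = 10·4 = 40 ≡ 1 = α_4. Error position i = 4.
  Consistency check: S_2/S_1 = 10·4 = 40 ≡ 1 = α_err ✓ (single-error assumption holds).
Step 4: error magnitude e = S_0/v_4 = S_0·∏_{j≠4}(α_4 − α_j) = 10·10 = 100 ≡ 9 (mod 13).
Step 5: correct position 4: c_4 = r_4 − e = 7 − 9 ≡ 11 (mod 13). Hence c = [6, 5, 0, 11, 9].
  Check: interpolating c through the α_i gives m(x) = 3 + 8·x (degree < 2) with m(α_i) = c_i for every i, so c is indeed a codeword.
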